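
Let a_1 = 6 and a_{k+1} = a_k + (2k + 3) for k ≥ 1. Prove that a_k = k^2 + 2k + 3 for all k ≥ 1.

Base case: a_1 = 6, and 1^2 + 2·1 + 3 = 6.
Assume a_j = j^2 + 2j + 3.
Then a_{j+1} = a_j + (2j + 3) = (j^2 + 2j + 3) + (2j + 3) = j^2 + 4j + 6,
and (j+1)^2 + 2·(j+1) + 3 = j^2 + 4j + 6.
By induction, a_k = k^2 + 2k + 3 for all k ≥ 1.

a_k = k^2 + 2k + 3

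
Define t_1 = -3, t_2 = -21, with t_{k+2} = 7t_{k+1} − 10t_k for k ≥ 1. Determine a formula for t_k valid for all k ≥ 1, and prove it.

Claim: t_k = -5^k + 2^k.

Base cases: t_1 = -3 and -5^1 + 2^1 = -3; t_2 = -21 and -5^2 + 2^2 = -21.
Assume t_j = -5^j + 2^j for all 1 ≤ j ≤ r, where r ≥ 2.
Then t_{r+1} = 7t_r − 10t_{r−1} = 7·(-5^r + 2^r) − 10·(-5^{r−1} + 2^{r−1}) = -(7·5 − 10)5^{r−1} + (7·2 − 10)2^{r−1} = -25·5^{r−1} + 4·2^{r−1} = -5^{r+1} + 2^{r+1}.
Hence t_k = -5^k + 2^k for every k ≥ 1, by strong induction.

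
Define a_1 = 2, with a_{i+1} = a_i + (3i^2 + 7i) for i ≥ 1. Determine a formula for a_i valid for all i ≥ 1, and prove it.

Claim: a_i = i^3 + 2i^2 − 3i + 2.

Base case: a_1 = 2, and 1^3 + 2·1^2 − 3·1 + 2 = 2.
Assume a_r = r^3 + 2r^2 − 3r + 2.
Then a_{r+1} = a_r + (3r^2 + 7r) = (r^3 + 2r^2 − 3r + 2) + (3r^2 + 7r) = r^3 + 5r^2 + 4r + 2,
and (r+1)^3 + 2·(r+1)^2 − 3·(r+1) + 2 = r^3 + 5r^2 + 4r + 2.
By induction, a_i = i^3 + 2i^2 − 3i + 2 for all i ≥ 1.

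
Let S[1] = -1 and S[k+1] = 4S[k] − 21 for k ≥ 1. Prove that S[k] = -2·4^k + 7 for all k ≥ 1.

Base case: S[1] = -1, and -2·4^1 + 7 = -8 + 7 = -1.
Assume S[m] = -2·4^m + 7 for some m ≥ 1.
Then S[m+1] = 4S[m] − 21 = 4·(-2·4^m + 7) − 21 = -8·4^m + 28 − 21 = -2·4^{m+1} + 7.
This completes the inductive step, so S[k] = -2·4^k + 7 for all k ≥ 1.

S[k] = -2·4^k + 7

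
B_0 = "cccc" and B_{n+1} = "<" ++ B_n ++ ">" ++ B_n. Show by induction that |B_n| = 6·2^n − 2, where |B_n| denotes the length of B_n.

Base case: |B_0| = 4, and 6·2^0 − 2 = 4.
Assume |B_k| = 6·2^k − 2.
Then |B_{k+1}| = 1 + |B_k| + 1 + |B_k| = 2|B_k| + 2 = 2(6·2^k − 2) + 2 = 6·2^{k+1} − 4 + 2 = 6·2^{k+1} − 2.
So the formula holds for k+1, and by induction |B_n| = 6·2^n − 2 for all n ≥ 0.

|B_n| = 6·2^n − 2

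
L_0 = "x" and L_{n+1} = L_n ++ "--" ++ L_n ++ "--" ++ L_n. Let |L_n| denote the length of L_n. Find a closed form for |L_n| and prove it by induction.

Claim: |L_n| = 3^{n+1} − 2.

Base case: |L_0| = 1, and 3^{0+1} − 2 = 1.
Assume |L_m| = 3^{m+1} − 2.
Then |L_{m+1}| = 3|L_m| + 4 = 3(3^{m+1} − 2) + 4 = 3^{m+2} − 6 + 4 = 3^{m+2} − 2.
By induction, |L_n| = 3^{n+1} − 2 for all n ≥ 0.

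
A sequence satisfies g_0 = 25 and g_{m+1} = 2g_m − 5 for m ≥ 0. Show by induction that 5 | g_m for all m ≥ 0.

Base case: g_0 = 25 = 5·5, so 5 | g_0.
Assume 5 | g_r, so g_r = 5t for some integer t.
Then g_{r+1} = 2g_r − 5 = 2·(5t) − 5 = 5(2t − 1), so 5 | g_{r+1}.
Hence 5 | g_m for every m ≥ 0, by induction.

5 | g_m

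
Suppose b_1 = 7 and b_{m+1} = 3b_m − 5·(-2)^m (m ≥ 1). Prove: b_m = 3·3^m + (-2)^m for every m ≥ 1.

Base case: b_1 = 7, and 3·3^1 + (-2)^1 = 9 − 2 = 7.
Assume b_k = 3·3^k + (-2)^k for some k ≥ 1.
Then b_{k+1} = 3b_k − 5·(-2)^k = 3·(3·3^k + (-2)^k) − 5·(-2)^k = 3·3^{k+1} + 3·(-2)^k − 5·(-2)^k = 3·3^{k+1} − 2·(-2)^k = 3·3^{k+1} + (-2)^{k+1}.
Hence b_m = 3·3^m + (-2)^m for every m ≥ 1, by induction.

b_m = 3·3^m + (-2)^m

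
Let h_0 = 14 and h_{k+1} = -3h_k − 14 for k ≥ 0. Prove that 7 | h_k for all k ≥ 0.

Base case: h_0 = 14 = 7·2, so 7 | h_0.
Assume 7 | h_r, so h_r = 7t for some integer t.
Then h_{r+1} = -3h_r − 14 = -3·(7t) − 14 = 7(-3t − 2), so 7 | h_{r+1}.
So the property holds for r+1, and by induction 7 | h_k for all k ≥ 0.

7 | h_k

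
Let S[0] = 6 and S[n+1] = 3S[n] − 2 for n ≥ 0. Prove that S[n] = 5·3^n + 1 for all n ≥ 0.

Base case: S[0] = 6, and 5·3^0 + 1 = 5 + 1 = 6.
Assume S[j] = 5·3^j + 1 for some j ≥ 0.
Then S[j+1] = 3S[j] − 2 = 3·(5·3^j + 1) − 2 = 15·3^j + 3 − 2 = 5·3^{j+1} + 1.
Hence S[n] = 5·3^n + 1 for every n ≥ 0, by induction.

S[n] = 5·3^n + 1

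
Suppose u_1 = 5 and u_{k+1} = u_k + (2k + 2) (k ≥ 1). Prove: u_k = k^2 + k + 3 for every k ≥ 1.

Base case: u_1 = 5, and 1^2 + 1 + 3 = 5.
Assume u_j = j^2 + j + 3.
Then u_{j+1} = u_j + (2j + 2) = (j^2 + j + 3) + (2j + 2) = j^2 + 3j + 5,
and (j+1)^2 + (j+1) + 3 = j^2 + 3j + 5.
This completes the inductive step, so u_k = k^2 + k + 3 for all k ≥ 1.

u_k = k^2 + k + 3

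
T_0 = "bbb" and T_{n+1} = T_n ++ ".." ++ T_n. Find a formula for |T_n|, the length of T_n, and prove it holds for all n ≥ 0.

Claim: |T_n| = 5·2^n − 2.

Base case: |T_0| = 3, and 5·2^0 − 2 = 3.
Assume |T_j| = 5·2^j − 2.
Then |T_{j+1}| = |T_j| + 2 + |T_j| = 2|T_j| + 2 = 2(5·2^j − 2) + 2 = 5·2^{j+1} − 4 + 2 = 5·2^{j+1} − 2.
So the formula holds for j+1, and by induction |T_n| = 5·2^n − 2 for all n ≥ 0.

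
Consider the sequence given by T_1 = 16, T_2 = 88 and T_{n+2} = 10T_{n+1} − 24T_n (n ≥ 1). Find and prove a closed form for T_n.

Claim: T_n = 2·6^n + 4^n.

Base cases: T_1 = 16 and 2·6^1 + 4^1 = 16; T_2 = 88 and 2·6^2 + 4^2 = 88.
Assume T_j = 2·6^j + 4^j for all 1 ≤ j ≤ r, where r ≥ 2.
Then T_{r+1} = 10T_r − 24T_{r−1} = 10·(2·6^r + 4^r) − 24·(2·6^{r−1} + 4^{r−1}) = 2·(10·6 − 24)6^{r−1} + (10·4 − 24)4^{r−1} = 72·6^{r−1} + 16·4^{r−1} = 2·6^{r+1} + 4^{r+1}.
So the formula holds for r+1, and by strong induction T_n = 2·6^n + 4^n for all n ≥ 1.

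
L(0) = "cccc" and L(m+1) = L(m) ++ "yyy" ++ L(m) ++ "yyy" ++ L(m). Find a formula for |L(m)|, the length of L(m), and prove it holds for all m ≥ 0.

Claim: |L(m)| = 7·3^m − 3.

Base case: |L(0)| = 4, and 7·3^0 − 3 = 4.
Assume |L(j)| = 7·3^j − 3.
Then |L(j+1)| = 3|L(j)| + 6 = 3(7·3^j − 3) + 6 = 7·3^{j+1} − 9 + 6 = 7·3^{j+1} − 3.
Hence |L(m)| = 7·3^m − 3 for every m ≥ 0, by induction.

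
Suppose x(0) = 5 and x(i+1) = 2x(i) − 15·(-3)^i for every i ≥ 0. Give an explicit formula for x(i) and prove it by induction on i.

Claim: x(i) = 2·2^i + 3·(-3)^i.

Base case: x(0) = 5, and 2·2^0 + 3·(-3)^0 = 2 + 3 = 5.
Assume x(m) = 2·2^m + 3·(-3)^m for some m ≥ 0.
Then x(m+1) = 2x(m) − 15·(-3)^m = 2·(2·2^m + 3·(-3)^m) − 15·(-3)^m = 2·2^{m+1} + 6·(-3)^m − 15·(-3)^m = 2·2^{m+1} − 9·(-3)^m = 2·2^{m+1} + 3·(-3)^{m+1}.
So the formula holds for m+1, and by induction x(i) = 2·2^i + 3·(-3)^i for all i ≥ 0.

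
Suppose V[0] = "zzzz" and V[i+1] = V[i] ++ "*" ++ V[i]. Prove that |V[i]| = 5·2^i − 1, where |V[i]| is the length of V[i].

Base case: |V[0]| = 4, and 5·2^0 − 1 = 4.
Assume |V[k]| = 5·2^k − 1.
Then |V[k+1]| = |V[k]| + 1 + |V[k]| = 2|V[k]| + 1 = 2(5·2^k − 1) + 1 = 5·2^{k+1} − 2 + 1 = 5·2^{k+1} − 1.
By induction, |V[i]| = 5·2^i − 1 for all i ≥ 0.

|V[i]| = 5·2^i − 1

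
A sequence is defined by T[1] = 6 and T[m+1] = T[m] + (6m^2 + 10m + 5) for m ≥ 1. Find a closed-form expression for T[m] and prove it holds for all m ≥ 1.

Claim: T[m] = 2m^3 + 2m^2 + m + 1.

Base case: T[1] = 6, and 2·1^3 + 2·1^2 + 1 + 1 = 6.
Assume T[r] = 2r^3 + 2r^2 + r + 1.
Then T[r+1] = T[r] + (6r^2 + 10r + 5) = (2r^3 + 2r^2 + r + 1) + (6r^2 + 10r + 5) = 2r^3 + 8r^2 + 11r + 6,
and 2·(r+1)^3 + 2·(r+1)^2 + (r+1) + 1 = 2r^3 + 8r^2 + 11r + 6.
This completes the inductive step, so T[m] = 2m^3 + 2m^2 + m + 1 for all m ≥ 1.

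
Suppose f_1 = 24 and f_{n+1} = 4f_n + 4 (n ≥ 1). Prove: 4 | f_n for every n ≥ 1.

Base case: f_1 = 24 = 4·6, so 4 | f_1.
Assume 4 | f_m, so f_m = 4t for some integer t.
Then f_{m+1} = 4f_m + 4 = 4·(4t) + 4 = 4(4t + 1), so 4 | f_{m+1}.
So the property holds for m+1, and by induction 4 | f_n for all n ≥ 1.

4 | f_n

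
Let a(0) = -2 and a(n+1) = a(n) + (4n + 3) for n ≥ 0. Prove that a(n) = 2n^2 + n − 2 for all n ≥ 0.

Base case: a(0) = -2, and 2·0^2 + 0 − 2 = -2.
Assume a(m) = 2m^2 + m − 2.
Then a(m+1) = a(m) + (4m + 3) = (2m^2 + m − 2) + (4m + 3) = 2m^2 + 5m + 1,
and 2·(m+1)^2 + (m+1) − 2 = 2m^2 + 5m + 1.
This completes the inductive step, so a(n) = 2n^2 + n − 2 for all n ≥ 0.

a(n) = 2n^2 + n − 2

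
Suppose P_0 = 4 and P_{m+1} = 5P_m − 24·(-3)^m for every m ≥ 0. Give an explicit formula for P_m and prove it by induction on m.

Claim: P_m = 5^m + 3·(-3)^m.

Base case: P_0 = 4, and 5^0 + 3·(-3)^0 = 1 + 3 = 4.
Assume P_j = 5^j + 3·(-3)^j for some j ≥ 0.
Then P_{j+1} = 5P_j − 24·(-3)^j = 5·(5^j + 3·(-3)^j) − 24·(-3)^j = 5^{j+1} + 15·(-3)^j − 24·(-3)^j = 5^{j+1} − 9·(-3)^j = 5^{j+1} + 3·(-3)^{j+1}.
By induction, P_m = 5^m + 3·(-3)^m for all m ≥ 0.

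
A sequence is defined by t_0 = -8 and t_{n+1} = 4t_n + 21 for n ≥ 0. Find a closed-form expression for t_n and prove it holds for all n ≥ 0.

Claim: t_n = -4^n − 7.

Base case: t_0 = -8, and -4^0 − 7 = -1 − 7 = -8.
Assume t_j = -4^j − 7 for some j ≥ 0.
Then t_{j+1} = 4t_j + 21 = 4·(-4^j − 7) + 21 = -4^{j+1} − 28 + 21 = -4^{j+1} − 7.
So the formula holds for j+1, and by induction t_n = -4^n − 7 for all n ≥ 0.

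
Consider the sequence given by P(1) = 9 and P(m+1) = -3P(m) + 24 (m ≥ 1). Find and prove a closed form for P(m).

Claim: P(m) = -(-3)^m + 6.

Base case: P(1) = 9, and -(-3)^1 + 6 = 3 + 6 = 9.
Assume P(j) = -(-3)^j + 6 for some j ≥ 1.
Then P(j+1) = -3P(j) + 24 = -3·(-(-3)^j + 6) + 24 = 3·(-3)^j − 18 + 24 = -(-3)^{j+1} + 6.
So the formula holds for j+1, and by induction P(m) = -(-3)^m + 6 for all m ≥ 1.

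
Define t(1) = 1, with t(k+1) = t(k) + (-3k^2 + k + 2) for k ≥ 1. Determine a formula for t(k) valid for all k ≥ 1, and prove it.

Claim: t(k) = -k^3 + 2k^2 + k − 1.

Base case: t(1) = 1, and -1^3 + 2·1^2 + 1 − 1 = 1.
Assume t(r) = -r^3 + 2r^2 + r − 1.
Then t(r+1) = t(r) + (-3r^2 + r + 2) = (-r^3 + 2r^2 + r − 1) + (-3r^2 + r + 2) = -r^3 − r^2 + 2r + 1,
and -(r+1)^3 + 2·(r+1)^2 + (r+1) − 1 = -r^3 − r^2 + 2r + 1.
This completes the inductive step, so t(k) = -k^3 + 2k^2 + k − 1 for all k ≥ 1.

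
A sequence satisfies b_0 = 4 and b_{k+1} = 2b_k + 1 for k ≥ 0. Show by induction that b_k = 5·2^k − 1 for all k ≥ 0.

Base case: b_0 = 4, and 5·2^0 − 1 = 5 − 1 = 4.
Assume b_r = 5·2^r − 1 for some r ≥ 0.
Then b_{r+1} = 2b_r + 1 = 2·(5·2^r − 1) + 1 = 10·2^r − 2 + 1 = 5·2^{r+1} − 1.
By induction, b_k = 5·2^k − 1 for all k ≥ 0.

b_k = 5·2^k − 1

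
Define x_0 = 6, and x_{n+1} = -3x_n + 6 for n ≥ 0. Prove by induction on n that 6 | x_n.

Base case: x_0 = 6 = 6·1, so 6 | x_0.
Assume 6 | x_j, so x_j = 6t for some integer t.
Then x_{j+1} = -3x_j + 6 = -3·(6t) + 6 = 6(-3t + 1), so 6 | x_{j+1}.
This completes the inductive step, so 6 | x_n for all n ≥ 0.

6 | x_n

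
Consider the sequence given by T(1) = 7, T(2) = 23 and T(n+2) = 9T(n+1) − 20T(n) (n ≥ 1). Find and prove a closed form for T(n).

Claim: T(n) = 3·4^n − 5^n.

Base cases: T(1) = 7 and 3·4^1 − 5^1 = 7; T(2) = 23 and 3·4^2 − 5^2 = 23.
Assume T(j) = 3·4^j − 5^j for all 1 ≤ j ≤ m, where m ≥ 2.
Then T(m+1) = 9T(m) − 20T(m−1) = 9·(3·4^m − 5^m) − 20·(3·4^{m−1} − 5^{m−1}) = 3·(9·4 − 20)4^{m−1} − (9·5 − 20)5^{m−1} = 48·4^{m−1} − 25·5^{m−1} = 3·4^{m+1} − 5^{m+1}.
This completes the inductive step, so T(n) = 3·4^n − 5^n for all n ≥ 1.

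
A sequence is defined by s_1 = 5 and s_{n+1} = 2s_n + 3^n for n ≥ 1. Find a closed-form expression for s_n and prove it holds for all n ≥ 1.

Claim: s_n = 2^n + 3^n.

Base case: s_1 = 5, and 2^1 + 3^1 = 2 + 3 = 5.
Assume s_m = 2^m + 3^m for some m ≥ 1.
Then s_{m+1} = 2s_m + 3^m = 2·(2^m + 3^m) + 3^m = 2^{m+1} + 2·3^m + 3^m = 2^{m+1} + 3·3^m = 2^{m+1} + 3^{m+1}.
This completes the inductive step, so s_n = 2^n + 3^n for all n ≥ 1.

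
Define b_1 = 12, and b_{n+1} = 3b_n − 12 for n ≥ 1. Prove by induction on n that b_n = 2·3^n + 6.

Base case: b_1 = 12, and 2·3^1 + 6 = 6 + 6 = 12.
Assume b_k = 2·3^k + 6 for some k ≥ 1.
Then b_{k+1} = 3b_k − 12 = 3·(2·3^k + 6) − 12 = 6·3^k + 18 − 12 = 2·3^{k+1} + 6.
Hence b_n = 2·3^n + 6 for every n ≥ 1, by induction.

b_n = 2·3^n + 6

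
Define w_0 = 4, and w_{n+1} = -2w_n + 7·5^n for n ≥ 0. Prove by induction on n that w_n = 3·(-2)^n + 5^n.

Base case: w_0 = 4, and 3·(-2)^0 + 5^0 = 3 + 1 = 4.
Assume w_r = 3·(-2)^r + 5^r for some r ≥ 0.
Then w_{r+1} = -2w_r + 7·5^r = -2·(3·(-2)^r + 5^r) + 7·5^r = 3·(-2)^{r+1} − 2·5^r + 7·5^r = 3·(-2)^{r+1} + 5·5^r = 3·(-2)^{r+1} + 5^{r+1}.
This completes the inductive step, so w_n = 3·(-2)^n + 5^n for all n ≥ 0.

w_n = 3·(-2)^n + 5^n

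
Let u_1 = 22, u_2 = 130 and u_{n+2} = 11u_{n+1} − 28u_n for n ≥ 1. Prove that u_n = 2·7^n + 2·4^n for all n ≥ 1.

Base cases: u_1 = 22 and 2·7^1 + 2·4^1 = 22; u_2 = 130 and 2·7^2 + 2·4^2 = 130.
Assume u_i = 2·7^i + 2·4^i for all 1 ≤ i ≤ j, where j ≥ 2.
Then u_{j+1} = 11u_j − 28u_{j−1} = 11·(2·7^j + 2·4^j) − 28·(2·7^{j−1} + 2·4^{j−1}) = 2·(11·7 − 28)7^{j−1} + 2·(11·4 − 28)4^{j−1} = 98·7^{j−1} + 32·4^{j−1} = 2·7^{j+1} + 2·4^{j+1}.
By strong induction, u_n = 2·7^n + 2·4^n for all n ≥ 1.

u_n = 2·7^n + 2·4^n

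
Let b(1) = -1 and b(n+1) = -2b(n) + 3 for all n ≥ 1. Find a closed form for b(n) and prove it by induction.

Claim: b(n) = (-2)^n + 1.

Base case: b(1) = -1, and (-2)^1 + 1 = -2 + 1 = -1.
Assume b(k) = (-2)^k + 1 for some k ≥ 1.
Then b(k+1) = -2b(k) + 3 = -2·((-2)^k + 1) + 3 = -2·(-2)^k − 2 + 3 = (-2)^{k+1} + 1.
Hence b(n) = (-2)^n + 1 for every n ≥ 1, by induction.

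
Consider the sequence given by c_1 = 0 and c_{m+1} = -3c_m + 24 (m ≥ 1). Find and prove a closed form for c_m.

Claim: c_m = 2·(-3)^m + 6.

Base case: c_1 = 0, and 2·(-3)^1 + 6 = -6 + 6 = 0.
Assume c_r = 2·(-3)^r + 6 for some r ≥ 1.
Then c_{r+1} = -3c_r + 24 = -3·(2·(-3)^r + 6) + 24 = -6·(-3)^r − 18 + 24 = 2·(-3)^{r+1} + 6.
By induction, c_m = 2·(-3)^m + 6 for all m ≥ 1.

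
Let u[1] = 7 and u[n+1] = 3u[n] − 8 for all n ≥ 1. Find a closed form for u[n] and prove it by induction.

Claim: u[n] = 3^n + 4.

Base case: u[1] = 7, and 3^1 + 4 = 3 + 4 = 7.
Assume u[j] = 3^j + 4 for some j ≥ 1.
Then u[j+1] = 3u[j] − 8 = 3·(3^j + 4) − 8 = 3^{j+1} + 12 − 8 = 3^{j+1} + 4.
By induction, u[n] = 3^n + 4 for all n ≥ 1.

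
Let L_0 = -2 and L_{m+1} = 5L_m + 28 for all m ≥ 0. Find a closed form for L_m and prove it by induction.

Claim: L_m = 5^{m+1} − 7.

Base case: L_0 = -2, and 5^{0+1} − 7 = 5 − 7 = -2.
Assume L_j = 5^{j+1} − 7 for some j ≥ 0.
Then L_{j+1} = 5L_j + 28 = 5·(5^{j+1} − 7) + 28 = 5^{j+2} − 35 + 28 = 5^{j+2} − 7.
So the formula holds for j+1, and by induction L_m = 5^{m+1} − 7 for all m ≥ 0.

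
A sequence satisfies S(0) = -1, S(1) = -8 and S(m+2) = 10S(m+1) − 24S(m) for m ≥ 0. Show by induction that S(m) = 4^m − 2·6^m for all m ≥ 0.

Base cases: S(0) = -1 and 4^0 − 2·6^0 = -1; S(1) = -8 and 4^1 − 2·6^1 = -8.
Assume S(j) = 4^j − 2·6^j for all 0 ≤ j ≤ r, where r ≥ 1.
Then S(r+1) = 10S(r) − 24S(r−1) = 10·(4^r − 2·6^r) − 24·(4^{r−1} − 2·6^{r−1}) = (10·4 − 24)4^{r−1} − 2·(10·6 − 24)6^{r−1} = 16·4^{r−1} − 72·6^{r−1} = 4^{r+1} − 2·6^{r+1}.
This completes the inductive step, so S(m) = 4^m − 2·6^m for all m ≥ 0.

S(m) = 4^m − 2·6^m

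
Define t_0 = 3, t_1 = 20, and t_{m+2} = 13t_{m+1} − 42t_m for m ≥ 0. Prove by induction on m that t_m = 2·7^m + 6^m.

Base cases: t_0 = 3 and 2·7^0 + 6^0 = 3; t_1 = 20 and 2·7^1 + 6^1 = 20.
Assume t_i = 2·7^i + 6^i for all 0 ≤ i ≤ j, where j ≥ 1.
Then t_{j+1} = 13t_j − 42t_{j−1} = 13·(2·7^j + 6^j) − 42·(2·7^{j−1} + 6^{j−1}) = 2·(13·7 − 42)7^{j−1} + (13·6 − 42)6^{j−1} = 98·7^{j−1} + 36·6^{j−1} = 2·7^{j+1} + 6^{j+1}.
So the formula holds for j+1, and by strong induction t_m = 2·7^m + 6^m for all m ≥ 0.

t_m = 2·7^m + 6^m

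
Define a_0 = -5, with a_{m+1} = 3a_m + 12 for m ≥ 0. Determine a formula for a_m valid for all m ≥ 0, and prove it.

Claim: a_m = 3^m − 6.

Base case: a_0 = -5, and 3^0 − 6 = 1 − 6 = -5.
Assume a_j = 3^j − 6 for some j ≥ 0.
Then a_{j+1} = 3a_j + 12 = 3·(3^j − 6) + 12 = 3^{j+1} − 18 + 12 = 3^{j+1} − 6.
This completes the inductive step, so a_m = 3^m − 6 for all m ≥ 0.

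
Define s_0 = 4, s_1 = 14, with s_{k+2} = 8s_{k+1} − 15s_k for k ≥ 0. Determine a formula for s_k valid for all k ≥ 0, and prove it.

Claim: s_k = 3·3^k + 5^k.

Base cases: s_0 = 4 and 3·3^0 + 5^0 = 4; s_1 = 14 and 3·3^1 + 5^1 = 14.
Assume s_i = 3·3^i + 5^i for all 0 ≤ i ≤ j, where j ≥ 1.
Then s_{j+1} = 8s_j − 15s_{j−1} = 8·(3·3^j + 5^j) − 15·(3·3^{j−1} + 5^{j−1}) = 3·(8·3 − 15)3^{j−1} + (8·5 − 15)5^{j−1} = 27·3^{j−1} + 25·5^{j−1} = 3·3^{j+1} + 5^{j+1}.
This completes the inductive step, so s_k = 3·3^k + 5^k for all k ≥ 0.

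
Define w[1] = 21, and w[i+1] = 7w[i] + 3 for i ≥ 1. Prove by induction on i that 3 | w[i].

Base case: w[1] = 21 = 3·7, so 3 | w[1].
Assume 3 | w[r], so w[r] = 3t for some integer t.
Then w[r+1] = 7w[r] + 3 = 7·(3t) + 3 = 3(7t + 1), so 3 | w[r+1].
So the property holds for r+1, and by induction 3 | w[i] for all i ≥ 1.

3 | w[i]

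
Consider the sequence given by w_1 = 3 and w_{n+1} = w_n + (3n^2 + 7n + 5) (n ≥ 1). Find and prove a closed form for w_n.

Claim: w_n = n^3 + 2n^2 + 2n − 2.

Base case: w_1 = 3, and 1^3 + 2·1^2 + 2·1 − 2 = 3.
Assume w_m = m^3 + 2m^2 + 2m − 2.
Then w_{m+1} = w_m + (3m^2 + 7m + 5) = (m^3 + 2m^2 + 2m − 2) + (3m^2 + 7m + 5) = m^3 + 5m^2 + 9m + 3,
and (m+1)^3 + 2·(m+1)^2 + 2·(m+1) − 2 = m^3 + 5m^2 + 9m + 3.
By induction, w_n = n^3 + 2n^2 + 2n − 2 for all n ≥ 1.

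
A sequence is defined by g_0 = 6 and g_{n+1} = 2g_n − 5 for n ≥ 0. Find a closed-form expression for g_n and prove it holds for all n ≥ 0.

Claim: g_n = 2^n + 5.

Base case: g_0 = 6, and 2^0 + 5 = 1 + 5 = 6.
Assume g_m = 2^m + 5 for some m ≥ 0.
Then g_{m+1} = 2g_m − 5 = 2·(2^m + 5) − 5 = 2^{m+1} + 10 − 5 = 2^{m+1} + 5.
This completes the inductive step, so g_n = 2^n + 5 for all n ≥ 0.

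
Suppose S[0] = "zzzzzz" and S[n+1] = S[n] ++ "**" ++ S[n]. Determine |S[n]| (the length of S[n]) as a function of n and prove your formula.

Claim: |S[n]| = 2^{n+3} − 2.

Base case: |S[0]| = 6, and 2^{0+3} − 2 = 6.
Assume |S[k]| = 2^{k+3} − 2.
Then |S[k+1]| = |S[k]| + 2 + |S[k]| = 2|S[k]| + 2 = 2(2^{k+3} − 2) + 2 = 2^{k+1+3} − 4 + 2 = 2^{k+1+3} − 2.
This completes the inductive step, so |S[n]| = 2^{n+3} − 2 for all n ≥ 0.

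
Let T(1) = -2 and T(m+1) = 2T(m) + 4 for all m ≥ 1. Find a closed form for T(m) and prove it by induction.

Claim: T(m) = 2^m − 4.

Base case: T(1) = -2, and 2^1 − 4 = 2 − 4 = -2.
Assume T(k) = 2^k − 4 for some k ≥ 1.
Then T(k+1) = 2T(k) + 4 = 2·(2^k − 4) + 4 = 2^{k+1} − 8 + 4 = 2^{k+1} − 4.
This completes the inductive step, so T(m) = 2^m − 4 for all m ≥ 1.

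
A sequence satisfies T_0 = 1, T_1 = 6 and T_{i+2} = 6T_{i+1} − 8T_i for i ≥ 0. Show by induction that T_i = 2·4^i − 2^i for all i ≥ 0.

Base cases: T_0 = 1 and 2·4^0 − 2^0 = 1; T_1 = 6 and 2·4^1 − 2^1 = 6.
Assume T_j = 2·4^j − 2^j for all 0 ≤ j ≤ m, where m ≥ 1.
Then T_{m+1} = 6T_m − 8T_{m−1} = 6·(2·4^m − 2^m) − 8·(2·4^{m−1} − 2^{m−1}) = 2·(6·4 − 8)4^{m−1} − (6·2 − 8)2^{m−1} = 32·4^{m−1} − 4·2^{m−1} = 2·4^{m+1} − 2^{m+1}.
So the formula holds for m+1, and by strong induction T_i = 2·4^i − 2^i for all i ≥ 0.

T_i = 2·4^i − 2^i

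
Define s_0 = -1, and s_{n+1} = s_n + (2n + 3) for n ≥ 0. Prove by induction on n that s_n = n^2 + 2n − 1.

Base case: s_0 = -1, and 0^2 + 2·0 − 1 = -1.
Assume s_m = m^2 + 2m − 1.
Then s_{m+1} = s_m + (2m + 3) = (m^2 + 2m − 1) + (2m + 3) = m^2 + 4m + 2,
and (m+1)^2 + 2·(m+1) − 1 = m^2 + 4m + 2.
This completes the inductive step, so s_n = n^2 + 2n − 1 for all n ≥ 0.

s_n = n^2 + 2n − 1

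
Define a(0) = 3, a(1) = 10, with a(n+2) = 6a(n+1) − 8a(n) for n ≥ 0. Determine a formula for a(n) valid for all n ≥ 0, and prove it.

Claim: a(n) = 2·4^n + 2^n.

Base cases: a(0) = 3 and 2·4^0 + 2^0 = 3; a(1) = 10 and 2·4^1 + 2^1 = 10.
Assume a(j) = 2·4^j + 2^j for all 0 ≤ j ≤ m, where m ≥ 1.
Then a(m+1) = 6a(m) − 8a(m−1) = 6·(2·4^m + 2^m) − 8·(2·4^{m−1} + 2^{m−1}) = 2·(6·4 − 8)4^{m−1} + (6·2 − 8)2^{m−1} = 32·4^{m−1} + 4·2^{m−1} = 2·4^{m+1} + 2^{m+1}.
By strong induction, a(n) = 2·4^n + 2^n for all n ≥ 0.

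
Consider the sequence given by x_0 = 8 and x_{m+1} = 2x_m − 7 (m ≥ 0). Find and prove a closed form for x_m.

Claim: x_m = 2^m + 7.

Base case: x_0 = 8, and 2^0 + 7 = 1 + 7 = 8.
Assume x_j = 2^j + 7 for some j ≥ 0.
Then x_{j+1} = 2x_j − 7 = 2·(2^j + 7) − 7 = 2^{j+1} + 14 − 7 = 2^{j+1} + 7.
Hence x_m = 2^m + 7 for every m ≥ 0, by induction.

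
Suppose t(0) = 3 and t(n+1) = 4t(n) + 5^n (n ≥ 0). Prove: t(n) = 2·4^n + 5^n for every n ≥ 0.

Base case: t(0) = 3, and 2·4^0 + 5^0 = 2 + 1 = 3.
Assume t(j) = 2·4^j + 5^j for some j ≥ 0.
Then t(j+1) = 4t(j) + 5^j = 4·(2·4^j + 5^j) + 5^j = 2·4^{j+1} + 4·5^j + 5^j = 2·4^{j+1} + 5·5^j = 2·4^{j+1} + 5^{j+1}.
This completes the inductive step, so t(n) = 2·4^n + 5^n for all n ≥ 0.

t(n) = 2·4^n + 5^n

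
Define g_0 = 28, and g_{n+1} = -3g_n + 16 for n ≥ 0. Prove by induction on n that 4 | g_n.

Base case: g_0 = 28 = 4·7, so 4 | g_0.
Assume 4 | g_k, so g_k = 4t for some integer t.
Then g_{k+1} = -3g_k + 16 = -3·(4t) + 16 = 4(-3t + 4), so 4 | g_{k+1}.
So the property holds for k+1, and by induction 4 | g_n for all n ≥ 0.

4 | g_n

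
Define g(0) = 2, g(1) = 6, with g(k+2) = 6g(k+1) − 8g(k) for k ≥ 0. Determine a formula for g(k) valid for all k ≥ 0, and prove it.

Claim: g(k) = 4^k + 2^k.

Base cases: g(0) = 2 and 4^0 + 2^0 = 2; g(1) = 6 and 4^1 + 2^1 = 6.
Assume g(j) = 4^j + 2^j for all 0 ≤ j ≤ r, where r ≥ 1.
Then g(r+1) = 6g(r) − 8g(r−1) = 6·(4^r + 2^r) − 8·(4^{r−1} + 2^{r−1}) = (6·4 − 8)4^{r−1} + (6·2 − 8)2^{r−1} = 16·4^{r−1} + 4·2^{r−1} = 4^{r+1} + 2^{r+1}.
So the formula holds for r+1, and by strong induction g(k) = 4^k + 2^k for all k ≥ 0.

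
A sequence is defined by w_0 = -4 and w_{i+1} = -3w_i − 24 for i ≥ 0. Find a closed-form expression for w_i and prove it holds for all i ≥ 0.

Claim: w_i = 2·(-3)^i − 6.

Base case: w_0 = -4, and 2·(-3)^0 − 6 = 2 − 6 = -4.
Assume w_r = 2·(-3)^r − 6 for some r ≥ 0.
Then w_{r+1} = -3w_r − 24 = -3·(2·(-3)^r − 6) − 24 = -6·(-3)^r + 18 − 24 = 2·(-3)^{r+1} − 6.
This completes the inductive step, so w_i = 2·(-3)^i − 6 for all i ≥ 0.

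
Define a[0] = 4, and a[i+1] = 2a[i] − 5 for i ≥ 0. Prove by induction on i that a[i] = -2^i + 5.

Base case: a[0] = 4, and -2^0 + 5 = -1 + 5 = 4.
Assume a[j] = -2^j + 5 for some j ≥ 0.
Then a[j+1] = 2a[j] − 5 = 2·(-2^j + 5) − 5 = -2^{j+1} + 10 − 5 = -2^{j+1} + 5.
By induction, a[i] = -2^i + 5 for all i ≥ 0.

a[i] = -2^i + 5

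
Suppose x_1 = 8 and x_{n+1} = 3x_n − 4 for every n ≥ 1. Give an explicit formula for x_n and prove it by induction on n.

Claim: x_n = 2·3^n + 2.

Base case: x_1 = 8, and 2·3^1 + 2 = 6 + 2 = 8.
Assume x_m = 2·3^m + 2 for some m ≥ 1.
Then x_{m+1} = 3x_m − 4 = 3·(2·3^m + 2) − 4 = 6·3^m + 6 − 4 = 2·3^{m+1} + 2.
Hence x_n = 2·3^n + 2 for every n ≥ 1, by induction.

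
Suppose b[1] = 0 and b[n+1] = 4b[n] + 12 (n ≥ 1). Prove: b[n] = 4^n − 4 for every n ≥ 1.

Base case: b[1] = 0, and 4^1 − 4 = 4 − 4 = 0.
Assume b[m] = 4^m − 4 for some m ≥ 1.
Then b[m+1] = 4b[m] + 12 = 4·(4^m − 4) + 12 = 4^{m+1} − 16 + 12 = 4^{m+1} − 4.
This completes the inductive step, so b[n] = 4^n − 4 for all n ≥ 1.

b[n] = 4^n − 4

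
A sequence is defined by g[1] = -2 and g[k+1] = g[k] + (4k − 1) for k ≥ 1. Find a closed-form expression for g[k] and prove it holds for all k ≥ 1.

Claim: g[k] = 2k^2 − 3k − 1.

Base case: g[1] = -2, and 2·1^2 − 3·1 − 1 = -2.
Assume g[j] = 2j^2 − 3j − 1.
Then g[j+1] = g[j] + (4j − 1) = (2j^2 − 3j − 1) + (4j − 1) = 2j^2 + j − 2,
and 2·(j+1)^2 − 3·(j+1) − 1 = 2j^2 + j − 2.
This completes the inductive step, so g[k] = 2k^2 − 3k − 1 for all k ≥ 1.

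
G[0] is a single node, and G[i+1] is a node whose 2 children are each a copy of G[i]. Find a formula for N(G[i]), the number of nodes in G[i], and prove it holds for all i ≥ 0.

Claim: N(G[i]) = 2^{i+1} − 1.

Base case: N(G[0]) = 1, and 2^{0+1} − 1 = 1.
Assume N(G[r]) = 2^{r+1} − 1.
Then N(G[r+1]) = 1 + 2N(G[r]) = 1 + 2(2^{r+1} − 1) = 2^{r+2} − 2 + 1 = 2^{r+2} − 1.
By induction, N(G[i]) = 2^{i+1} − 1 for all i ≥ 0.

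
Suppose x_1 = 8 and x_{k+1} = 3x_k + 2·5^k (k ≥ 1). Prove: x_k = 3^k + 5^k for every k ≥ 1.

Base case: x_1 = 8, and 3^1 + 5^1 = 3 + 5 = 8.
Assume x_j = 3^j + 5^j for some j ≥ 1.
Then x_{j+1} = 3x_j + 2·5^j = 3·(3^j + 5^j) + 2·5^j = 3^{j+1} + 3·5^j + 2·5^j = 3^{j+1} + 5·5^j = 3^{j+1} + 5^{j+1}.
This completes the inductive step, so x_k = 3^k + 5^k for all k ≥ 1.

x_k = 3^k + 5^k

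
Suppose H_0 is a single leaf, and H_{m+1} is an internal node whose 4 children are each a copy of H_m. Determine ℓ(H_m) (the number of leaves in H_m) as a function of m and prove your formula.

Claim: ℓ(H_m) = 4^m.

Base case: ℓ(H_0) = 1, and 4^0 = 1.
Assume ℓ(H_r) = 4^r.
Then ℓ(H_{r+1}) = 4·ℓ(H_r) = 4·4^r = 4^{r+1}.
Hence ℓ(H_m) = 4^m for every m ≥ 0, by induction.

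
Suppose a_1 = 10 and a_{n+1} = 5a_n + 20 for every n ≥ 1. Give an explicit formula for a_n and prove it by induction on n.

Claim: a_n = 3·5^n − 5.

Base case: a_1 = 10, and 3·5^1 − 5 = 15 − 5 = 10.
Assume a_j = 3·5^j − 5 for some j ≥ 1.
Then a_{j+1} = 5a_j + 20 = 5·(3·5^j − 5) + 20 = 15·5^j − 25 + 20 = 3·5^{j+1} − 5.
This completes the inductive step, so a_n = 3·5^n − 5 for all n ≥ 1.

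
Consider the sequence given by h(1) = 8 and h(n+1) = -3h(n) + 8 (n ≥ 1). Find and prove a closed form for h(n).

Claim: h(n) = -2·(-3)^n + 2.

Base case: h(1) = 8, and -2·(-3)^1 + 2 = 6 + 2 = 8.
Assume h(r) = -2·(-3)^r + 2 for some r ≥ 1.
Then h(r+1) = -3h(r) + 8 = -3·(-2·(-3)^r + 2) + 8 = 6·(-3)^r − 6 + 8 = -2·(-3)^{r+1} + 2.
This completes the inductive step, so h(n) = -2·(-3)^n + 2 for all n ≥ 1.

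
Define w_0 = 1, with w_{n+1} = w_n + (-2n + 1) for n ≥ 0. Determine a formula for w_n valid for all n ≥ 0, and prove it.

Claim: w_n = -n^2 + 2n + 1.

Base case: w_0 = 1, and -0^2 + 2·0 + 1 = 1.
Assume w_k = -k^2 + 2k + 1.
Then w_{k+1} = w_k + (-2k + 1) = (-k^2 + 2k + 1) + (-2k + 1) = -k^2 + 2,
and -(k+1)^2 + 2·(k+1) + 1 = -k^2 + 2.
By induction, w_n = -n^2 + 2n + 1 for all n ≥ 0.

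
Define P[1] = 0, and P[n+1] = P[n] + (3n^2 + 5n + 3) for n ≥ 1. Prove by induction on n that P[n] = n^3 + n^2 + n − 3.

Base case: P[1] = 0, and 1^3 + 1^2 + 1 − 3 = 0.
Assume P[r] = r^3 + r^2 + r − 3.
Then P[r+1] = P[r] + (3r^2 + 5r + 3) = (r^3 + r^2 + r − 3) + (3r^2 + 5r + 3) = r^3 + 4r^2 + 6r,
and (r+1)^3 + (r+1)^2 + (r+1) − 3 = r^3 + 4r^2 + 6r.
By induction, P[n] = n^3 + n^2 + n − 3 for all n ≥ 1.

P[n] = n^3 + n^2 + n − 3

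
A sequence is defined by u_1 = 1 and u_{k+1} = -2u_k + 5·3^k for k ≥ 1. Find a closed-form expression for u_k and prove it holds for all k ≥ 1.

Claim: u_k = (-2)^k + 3^k.

Base case: u_1 = 1, and (-2)^1 + 3^1 = -2 + 3 = 1.
Assume u_m = (-2)^m + 3^m for some m ≥ 1.
Then u_{m+1} = -2u_m + 5·3^m = -2·((-2)^m + 3^m) + 5·3^m = (-2)^{m+1} − 2·3^m + 5·3^m = (-2)^{m+1} + 3·3^m = (-2)^{m+1} + 3^{m+1}.
Hence u_k = (-2)^k + 3^k for every k ≥ 1, by induction.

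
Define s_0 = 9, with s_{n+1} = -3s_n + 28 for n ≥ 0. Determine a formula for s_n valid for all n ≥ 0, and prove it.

Claim: s_n = 2·(-3)^n + 7.

Base case: s_0 = 9, and 2·(-3)^0 + 7 = 2 + 7 = 9.
Assume s_j = 2·(-3)^j + 7 for some j ≥ 0.
Then s_{j+1} = -3s_j + 28 = -3·(2·(-3)^j + 7) + 28 = -6·(-3)^j − 21 + 28 = 2·(-3)^{j+1} + 7.
So the formula holds for j+1, and by induction s_n = 2·(-3)^n + 7 for all n ≥ 0.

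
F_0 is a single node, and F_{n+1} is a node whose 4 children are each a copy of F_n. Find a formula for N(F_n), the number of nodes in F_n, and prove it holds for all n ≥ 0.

Claim: N(F_n) = (4^{n+1} − 1)/3.

Base case: N(F_0) = 1, and (4^{0+1} − 1)/3 = 1.
Assume N(F_m) = (4^{m+1} − 1)/3.
Then N(F_{m+1}) = 1 + 4N(F_m) = 1 + 4·(4^{m+1} − 1)/3 = 1 + (4^{m+2} − 4)/3 = (3 + 4^{m+2} − 4)/3 = (4^{m+2} − 1)/3.
By induction, N(F_n) = (4^{n+1} − 1)/3 for all n ≥ 0.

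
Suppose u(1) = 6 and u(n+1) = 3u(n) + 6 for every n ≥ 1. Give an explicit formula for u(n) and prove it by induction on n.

Claim: u(n) = 3^{n+1} − 3.

Base case: u(1) = 6, and 3^{1+1} − 3 = 9 − 3 = 6.
Assume u(m) = 3^{m+1} − 3 for some m ≥ 1.
Then u(m+1) = 3u(m) + 6 = 3·(3^{m+1} − 3) + 6 = 3^{m+2} − 9 + 6 = 3^{m+2} − 3.
By induction, u(n) = 3^{n+1} − 3 for all n ≥ 1.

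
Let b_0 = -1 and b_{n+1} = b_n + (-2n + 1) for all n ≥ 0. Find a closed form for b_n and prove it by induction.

Claim: b_n = -n^2 + 2n − 1.

Base case: b_0 = -1, and -0^2 + 2·0 − 1 = -1.
Assume b_j = -j^2 + 2j − 1.
Then b_{j+1} = b_j + (-2j + 1) = (-j^2 + 2j − 1) + (-2j + 1) = -j^2,
and -(j+1)^2 + 2·(j+1) − 1 = -j^2.
This completes the inductive step, so b_n = -n^2 + 2n − 1 for all n ≥ 0.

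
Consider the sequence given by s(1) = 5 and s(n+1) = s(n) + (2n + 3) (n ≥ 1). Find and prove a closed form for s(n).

Claim: s(n) = n^2 + 2n + 2.

Base case: s(1) = 5, and 1^2 + 2·1 + 2 = 5.
Assume s(r) = r^2 + 2r + 2.
Then s(r+1) = s(r) + (2r + 3) = (r^2 + 2r + 2) + (2r + 3) = r^2 + 4r + 5,
and (r+1)^2 + 2·(r+1) + 2 = r^2 + 4r + 5.
By induction, s(n) = n^2 + 2n + 2 for all n ≥ 1.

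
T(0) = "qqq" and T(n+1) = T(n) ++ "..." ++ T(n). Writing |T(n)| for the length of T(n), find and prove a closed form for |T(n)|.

Claim: |T(n)| = 6·2^n − 3.

Base case: |T(0)| = 3, and 6·2^0 − 3 = 3.
Assume |T(k)| = 6·2^k − 3.
Then |T(k+1)| = |T(k)| + 3 + |T(k)| = 2|T(k)| + 3 = 2(6·2^k − 3) + 3 = 6·2^{k+1} − 6 + 3 = 6·2^{k+1} − 3.
So the formula holds for k+1, and by induction |T(n)| = 6·2^n − 3 for all n ≥ 0.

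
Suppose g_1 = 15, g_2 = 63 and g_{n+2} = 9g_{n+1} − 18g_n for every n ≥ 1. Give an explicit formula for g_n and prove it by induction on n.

Claim: g_n = 3·3^n + 6^n.

Base cases: g_1 = 15 and 3·3^1 + 6^1 = 15; g_2 = 63 and 3·3^2 + 6^2 = 63.
Assume g_j = 3·3^j + 6^j for all 1 ≤ j ≤ m, where m ≥ 2.
Then g_{m+1} = 9g_m − 18g_{m−1} = 9·(3·3^m + 6^m) − 18·(3·3^{m−1} + 6^{m−1}) = 3·(9·3 − 18)3^{m−1} + (9·6 − 18)6^{m−1} = 27·3^{m−1} + 36·6^{m−1} = 3·3^{m+1} + 6^{m+1}.
By strong induction, g_n = 3·3^n + 6^n for all n ≥ 1.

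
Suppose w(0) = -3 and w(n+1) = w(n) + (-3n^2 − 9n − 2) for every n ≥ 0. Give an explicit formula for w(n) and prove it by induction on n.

Claim: w(n) = -n^3 − 3n^2 + 2n − 3.

Base case: w(0) = -3, and -0^3 − 3·0^2 + 2·0 − 3 = -3.
Assume w(m) = -m^3 − 3m^2 + 2m − 3.
Then w(m+1) = w(m) + (-3m^2 − 9m − 2) = (-m^3 − 3m^2 + 2m − 3) + (-3m^2 − 9m − 2) = -m^3 − 6m^2 − 7m − 5,
and -(m+1)^3 − 3·(m+1)^2 + 2·(m+1) − 3 = -m^3 − 6m^2 − 7m − 5.
This completes the inductive step, so w(n) = -n^3 − 3n^2 + 2n − 3 for all n ≥ 0.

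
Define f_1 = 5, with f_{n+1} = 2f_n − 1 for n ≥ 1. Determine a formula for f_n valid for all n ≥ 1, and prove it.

Claim: f_n = 2^{n+1} + 1.

Base case: f_1 = 5, and 2^{1+1} + 1 = 4 + 1 = 5.
Assume f_k = 2^{k+1} + 1 for some k ≥ 1.
Then f_{k+1} = 2f_k − 1 = 2·(2^{k+1} + 1) − 1 = 2^{k+2} + 2 − 1 = 2^{k+2} + 1.
By induction, f_n = 2^{n+1} + 1 for all n ≥ 1.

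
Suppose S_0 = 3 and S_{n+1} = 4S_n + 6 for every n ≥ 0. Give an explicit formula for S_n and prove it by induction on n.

Claim: S_n = 5·4^n − 2.

Base case: S_0 = 3, and 5·4^0 − 2 = 5 − 2 = 3.
Assume S_j = 5·4^j − 2 for some j ≥ 0.
Then S_{j+1} = 4S_j + 6 = 4·(5·4^j − 2) + 6 = 20·4^j − 8 + 6 = 5·4^{j+1} − 2.
Hence S_n = 5·4^n − 2 for every n ≥ 0, by induction.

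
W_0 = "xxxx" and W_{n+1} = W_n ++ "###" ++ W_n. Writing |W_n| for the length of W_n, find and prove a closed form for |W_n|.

Claim: |W_n| = 7·2^n − 3.

Base case: |W_0| = 4, and 7·2^0 − 3 = 4.
Assume |W_r| = 7·2^r − 3.
Then |W_{r+1}| = |W_r| + 3 + |W_r| = 2|W_r| + 3 = 2(7·2^r − 3) + 3 = 7·2^{r+1} − 6 + 3 = 7·2^{r+1} − 3.
This completes the inductive step, so |W_n| = 7·2^n − 3 for all n ≥ 0.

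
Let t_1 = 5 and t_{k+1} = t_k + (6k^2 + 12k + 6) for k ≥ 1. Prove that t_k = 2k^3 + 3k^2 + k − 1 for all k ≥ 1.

Base case: t_1 = 5, and 2·1^3 + 3·1^2 + 1 − 1 = 5.
Assume t_r = 2r^3 + 3r^2 + r − 1.
Then t_{r+1} = t_r + (6r^2 + 12r + 6) = (2r^3 + 3r^2 + r − 1) + (6r^2 + 12r + 6) = 2r^3 + 9r^2 + 13r + 5,
and 2·(r+1)^3 + 3·(r+1)^2 + (r+1) − 1 = 2r^3 + 9r^2 + 13r + 5.
This completes the inductive step, so t_k = 2k^3 + 3k^2 + k − 1 for all k ≥ 1.

t_k = 2k^3 + 3k^2 + k − 1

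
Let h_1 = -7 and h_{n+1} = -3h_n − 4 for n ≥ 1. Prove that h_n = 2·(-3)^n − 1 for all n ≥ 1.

Base case: h_1 = -7, and 2·(-3)^1 − 1 = -6 − 1 = -7.
Assume h_r = 2·(-3)^r − 1 for some r ≥ 1.
Then h_{r+1} = -3h_r − 4 = -3·(2·(-3)^r − 1) − 4 = -6·(-3)^r + 3 − 4 = 2·(-3)^{r+1} − 1.
So the formula holds for r+1, and by induction h_n = 2·(-3)^n − 1 for all n ≥ 1.

h_n = 2·(-3)^n − 1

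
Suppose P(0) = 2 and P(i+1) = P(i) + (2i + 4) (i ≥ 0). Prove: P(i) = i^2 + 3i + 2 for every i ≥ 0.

Base case: P(0) = 2, and 0^2 + 3·0 + 2 = 2.
Assume P(r) = r^2 + 3r + 2.
Then P(r+1) = P(r) + (2r + 4) = (r^2 + 3r + 2) + (2r + 4) = r^2 + 5r + 6,
and (r+1)^2 + 3·(r+1) + 2 = r^2 + 5r + 6.
Hence P(i) = i^2 + 3i + 2 for every i ≥ 0, by induction.

P(i) = i^2 + 3i + 2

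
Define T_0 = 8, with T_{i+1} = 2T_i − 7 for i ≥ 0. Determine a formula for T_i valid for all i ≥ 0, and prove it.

Claim: T_i = 2^i + 7.

Base case: T_0 = 8, and 2^0 + 7 = 1 + 7 = 8.
Assume T_r = 2^r + 7 for some r ≥ 0.
Then T_{r+1} = 2T_r − 7 = 2·(2^r + 7) − 7 = 2^{r+1} + 14 − 7 = 2^{r+1} + 7.
Hence T_i = 2^i + 7 for every i ≥ 0, by induction.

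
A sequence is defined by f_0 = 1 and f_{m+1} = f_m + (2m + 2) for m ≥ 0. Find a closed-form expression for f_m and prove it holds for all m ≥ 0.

Claim: f_m = m^2 + m + 1.

Base case: f_0 = 1, and 0^2 + 0 + 1 = 1.
Assume f_r = r^2 + r + 1.
Then f_{r+1} = f_r + (2r + 2) = (r^2 + r + 1) + (2r + 2) = r^2 + 3r + 3,
and (r+1)^2 + (r+1) + 1 = r^2 + 3r + 3.
Hence f_m = m^2 + m + 1 for every m ≥ 0, by induction.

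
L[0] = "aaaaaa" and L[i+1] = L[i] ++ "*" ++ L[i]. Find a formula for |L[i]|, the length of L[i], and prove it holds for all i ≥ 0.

Claim: |L[i]| = 7·2^i − 1.

Base case: |L[0]| = 6, and 7·2^0 − 1 = 6.
Assume |L[r]| = 7·2^r − 1.
Then |L[r+1]| = |L[r]| + 1 + |L[r]| = 2|L[r]| + 1 = 2(7·2^r − 1) + 1 = 7·2^{r+1} − 2 + 1 = 7·2^{r+1} − 1.
By induction, |L[i]| = 7·2^i − 1 for all i ≥ 0.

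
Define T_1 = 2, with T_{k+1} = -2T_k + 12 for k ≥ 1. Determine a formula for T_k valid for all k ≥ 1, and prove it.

Claim: T_k = (-2)^k + 4.

Base case: T_1 = 2, and (-2)^1 + 4 = -2 + 4 = 2.
Assume T_r = (-2)^r + 4 for some r ≥ 1.
Then T_{r+1} = -2T_r + 12 = -2·((-2)^r + 4) + 12 = -2·(-2)^r − 8 + 12 = (-2)^{r+1} + 4.
So the formula holds for r+1, and by induction T_k = (-2)^k + 4 for all k ≥ 1.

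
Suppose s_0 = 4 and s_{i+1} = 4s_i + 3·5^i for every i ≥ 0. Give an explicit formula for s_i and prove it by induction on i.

Claim: s_i = 4^i + 3·5^i.

Base case: s_0 = 4, and 4^0 + 3·5^0 = 1 + 3 = 4.
Assume s_m = 4^m + 3·5^m for some m ≥ 0.
Then s_{m+1} = 4s_m + 3·5^m = 4·(4^m + 3·5^m) + 3·5^m = 4^{m+1} + 12·5^m + 3·5^m = 4^{m+1} + 15·5^m = 4^{m+1} + 3·5^{m+1}.
Hence s_i = 4^i + 3·5^i for every i ≥ 0, by induction.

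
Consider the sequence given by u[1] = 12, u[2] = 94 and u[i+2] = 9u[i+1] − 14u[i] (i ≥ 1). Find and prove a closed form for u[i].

Claim: u[i] = -2^i + 2·7^i.

Base cases: u[1] = 12 and -2^1 + 2·7^1 = 12; u[2] = 94 and -2^2 + 2·7^2 = 94.
Assume u[j] = -2^j + 2·7^j for all 1 ≤ j ≤ m, where m ≥ 2.
Then u[m+1] = 9u[m] − 14u[m−1] = 9·(-2^m + 2·7^m) − 14·(-2^{m−1} + 2·7^{m−1}) = -(9·2 − 14)2^{m−1} + 2·(9·7 − 14)7^{m−1} = -4·2^{m−1} + 98·7^{m−1} = -2^{m+1} + 2·7^{m+1}.
By strong induction, u[i] = -2^i + 2·7^i for all i ≥ 1.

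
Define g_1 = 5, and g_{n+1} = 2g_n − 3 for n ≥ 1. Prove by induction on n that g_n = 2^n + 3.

Base case: g_1 = 5, and 2^1 + 3 = 2 + 3 = 5.
Assume g_r = 2^r + 3 for some r ≥ 1.
Then g_{r+1} = 2g_r − 3 = 2·(2^r + 3) − 3 = 2^{r+1} + 6 − 3 = 2^{r+1} + 3.
By induction, g_n = 2^n + 3 for all n ≥ 1.

g_n = 2^n + 3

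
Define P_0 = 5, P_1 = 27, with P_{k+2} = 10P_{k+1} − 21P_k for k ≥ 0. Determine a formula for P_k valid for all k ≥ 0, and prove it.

Claim: P_k = 3·7^k + 2·3^k.

Base cases: P_0 = 5 and 3·7^0 + 2·3^0 = 5; P_1 = 27 and 3·7^1 + 2·3^1 = 27.
Assume P_j = 3·7^j + 2·3^j for all 0 ≤ j ≤ m, where m ≥ 1.
Then P_{m+1} = 10P_m − 21P_{m−1} = 10·(3·7^m + 2·3^m) − 21·(3·7^{m−1} + 2·3^{m−1}) = 3·(10·7 − 21)7^{m−1} + 2·(10·3 − 21)3^{m−1} = 147·7^{m−1} + 18·3^{m−1} = 3·7^{m+1} + 2·3^{m+1}.
This completes the inductive step, so P_k = 3·7^k + 2·3^k for all k ≥ 0.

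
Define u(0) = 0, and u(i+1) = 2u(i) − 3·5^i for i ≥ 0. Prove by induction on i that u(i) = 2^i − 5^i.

Base case: u(0) = 0, and 2^0 − 5^0 = 1 − 1 = 0.
Assume u(r) = 2^r − 5^r for some r ≥ 0.
Then u(r+1) = 2u(r) − 3·5^r = 2·(2^r − 5^r) − 3·5^r = 2^{r+1} − 2·5^r − 3·5^r = 2^{r+1} − 5·5^r = 2^{r+1} − 5^{r+1}.
By induction, u(i) = 2^i − 5^i for all i ≥ 0.

u(i) = 2^i − 5^i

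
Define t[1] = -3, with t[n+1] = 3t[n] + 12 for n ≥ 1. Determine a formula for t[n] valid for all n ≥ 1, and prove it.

Claim: t[n] = 3^n − 6.

Base case: t[1] = -3, and 3^1 − 6 = 3 − 6 = -3.
Assume t[m] = 3^m − 6 for some m ≥ 1.
Then t[m+1] = 3t[m] + 12 = 3·(3^m − 6) + 12 = 3^{m+1} − 18 + 12 = 3^{m+1} − 6.
Hence t[n] = 3^n − 6 for every n ≥ 1, by induction.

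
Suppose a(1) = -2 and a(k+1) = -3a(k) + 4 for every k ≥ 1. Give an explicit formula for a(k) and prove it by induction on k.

Claim: a(k) = (-3)^k + 1.

Base case: a(1) = -2, and (-3)^1 + 1 = -3 + 1 = -2.
Assume a(j) = (-3)^j + 1 for some j ≥ 1.
Then a(j+1) = -3a(j) + 4 = -3·((-3)^j + 1) + 4 = -3·(-3)^j − 3 + 4 = (-3)^{j+1} + 1.
Hence a(k) = (-3)^k + 1 for every k ≥ 1, by induction.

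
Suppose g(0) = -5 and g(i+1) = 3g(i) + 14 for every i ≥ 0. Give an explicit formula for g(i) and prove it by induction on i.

Claim: g(i) = 2·3^i − 7.

Base case: g(0) = -5, and 2·3^0 − 7 = 2 − 7 = -5.
Assume g(r) = 2·3^r − 7 for some r ≥ 0.
Then g(r+1) = 3g(r) + 14 = 3·(2·3^r − 7) + 14 = 6·3^r − 21 + 14 = 2·3^{r+1} − 7.
By induction, g(i) = 2·3^i − 7 for all i ≥ 0.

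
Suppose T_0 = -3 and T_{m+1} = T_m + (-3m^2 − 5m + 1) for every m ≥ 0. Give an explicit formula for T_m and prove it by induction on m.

Claim: T_m = -m^3 − m^2 + 3m − 3.

Base case: T_0 = -3, and -0^3 − 0^2 + 3·0 − 3 = -3.
Assume T_k = -k^3 − k^2 + 3k − 3.
Then T_{k+1} = T_k + (-3k^2 − 5k + 1) = (-k^3 − k^2 + 3k − 3) + (-3k^2 − 5k + 1) = -k^3 − 4k^2 − 2k − 2,
and -(k+1)^3 − (k+1)^2 + 3·(k+1) − 3 = -k^3 − 4k^2 − 2k − 2.
Hence T_m = -m^3 − m^2 + 3m − 3 for every m ≥ 0, by induction.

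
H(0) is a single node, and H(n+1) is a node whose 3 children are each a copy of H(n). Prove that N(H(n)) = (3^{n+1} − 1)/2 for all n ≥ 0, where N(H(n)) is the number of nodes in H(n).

Base case: N(H(0)) = 1, and (3^{0+1} − 1)/2 = 1.
Assume N(H(k)) = (3^{k+1} − 1)/2.
Then N(H(k+1)) = 1 + 3N(H(k)) = 1 + 3·(3^{k+1} − 1)/2 = 1 + (3^{k+2} − 3)/2 = (2 + 3^{k+2} − 3)/2 = (3^{k+2} − 1)/2.
So the formula holds for k+1, and by induction N(H(n)) = (3^{n+1} − 1)/2 for all n ≥ 0.

N(H(n)) = (3^{n+1} − 1)/2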